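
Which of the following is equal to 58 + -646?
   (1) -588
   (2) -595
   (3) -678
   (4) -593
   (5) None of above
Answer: 1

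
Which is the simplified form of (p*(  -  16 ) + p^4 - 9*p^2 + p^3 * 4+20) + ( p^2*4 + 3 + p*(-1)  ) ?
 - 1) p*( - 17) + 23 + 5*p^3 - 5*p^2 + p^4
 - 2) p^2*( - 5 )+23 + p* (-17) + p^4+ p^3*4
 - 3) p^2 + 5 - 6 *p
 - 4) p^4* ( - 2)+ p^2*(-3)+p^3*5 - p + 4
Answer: 2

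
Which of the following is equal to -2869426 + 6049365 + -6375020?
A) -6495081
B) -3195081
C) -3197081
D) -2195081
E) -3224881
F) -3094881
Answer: B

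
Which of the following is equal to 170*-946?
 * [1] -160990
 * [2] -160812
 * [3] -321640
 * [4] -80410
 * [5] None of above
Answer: 5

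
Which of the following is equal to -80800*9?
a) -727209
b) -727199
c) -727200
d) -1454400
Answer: c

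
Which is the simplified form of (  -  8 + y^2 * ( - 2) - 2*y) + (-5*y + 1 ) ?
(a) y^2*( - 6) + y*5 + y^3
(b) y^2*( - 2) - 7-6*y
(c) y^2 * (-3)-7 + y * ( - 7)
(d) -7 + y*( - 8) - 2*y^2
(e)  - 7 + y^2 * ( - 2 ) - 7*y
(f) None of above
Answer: e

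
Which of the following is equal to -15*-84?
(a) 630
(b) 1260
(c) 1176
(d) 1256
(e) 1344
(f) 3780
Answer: b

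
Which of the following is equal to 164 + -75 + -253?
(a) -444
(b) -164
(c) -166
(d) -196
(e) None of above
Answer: b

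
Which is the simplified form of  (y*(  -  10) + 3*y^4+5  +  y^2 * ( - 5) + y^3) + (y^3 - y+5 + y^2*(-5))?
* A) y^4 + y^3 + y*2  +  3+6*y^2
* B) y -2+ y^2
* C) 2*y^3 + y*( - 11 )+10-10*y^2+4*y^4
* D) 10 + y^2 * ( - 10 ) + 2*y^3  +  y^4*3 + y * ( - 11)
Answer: D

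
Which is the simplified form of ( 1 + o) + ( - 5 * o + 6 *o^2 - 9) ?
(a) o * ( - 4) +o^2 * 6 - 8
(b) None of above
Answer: a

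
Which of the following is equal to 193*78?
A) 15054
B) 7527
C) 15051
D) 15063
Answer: A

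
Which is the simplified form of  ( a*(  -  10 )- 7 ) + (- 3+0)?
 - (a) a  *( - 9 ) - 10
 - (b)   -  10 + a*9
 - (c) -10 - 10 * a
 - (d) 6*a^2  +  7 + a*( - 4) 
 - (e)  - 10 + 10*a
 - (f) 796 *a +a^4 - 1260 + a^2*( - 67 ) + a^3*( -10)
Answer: c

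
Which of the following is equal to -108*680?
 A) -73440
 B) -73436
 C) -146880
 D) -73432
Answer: A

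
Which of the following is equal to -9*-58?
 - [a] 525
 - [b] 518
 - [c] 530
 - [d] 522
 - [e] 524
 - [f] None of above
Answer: d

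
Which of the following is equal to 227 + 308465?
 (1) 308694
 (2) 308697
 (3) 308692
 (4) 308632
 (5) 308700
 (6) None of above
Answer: 3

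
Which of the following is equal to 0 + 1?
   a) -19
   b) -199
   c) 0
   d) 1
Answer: d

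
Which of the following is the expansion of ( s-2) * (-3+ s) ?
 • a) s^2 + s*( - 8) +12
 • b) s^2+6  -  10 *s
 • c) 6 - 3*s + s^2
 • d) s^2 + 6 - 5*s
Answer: d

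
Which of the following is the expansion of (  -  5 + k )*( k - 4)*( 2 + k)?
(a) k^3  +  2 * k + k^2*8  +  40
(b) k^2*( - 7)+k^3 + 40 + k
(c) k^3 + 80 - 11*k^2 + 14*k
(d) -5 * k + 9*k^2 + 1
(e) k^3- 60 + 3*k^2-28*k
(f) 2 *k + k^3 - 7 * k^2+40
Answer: f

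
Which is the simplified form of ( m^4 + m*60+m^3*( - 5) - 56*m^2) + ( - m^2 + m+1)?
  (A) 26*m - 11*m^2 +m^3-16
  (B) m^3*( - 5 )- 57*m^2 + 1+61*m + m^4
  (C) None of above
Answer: B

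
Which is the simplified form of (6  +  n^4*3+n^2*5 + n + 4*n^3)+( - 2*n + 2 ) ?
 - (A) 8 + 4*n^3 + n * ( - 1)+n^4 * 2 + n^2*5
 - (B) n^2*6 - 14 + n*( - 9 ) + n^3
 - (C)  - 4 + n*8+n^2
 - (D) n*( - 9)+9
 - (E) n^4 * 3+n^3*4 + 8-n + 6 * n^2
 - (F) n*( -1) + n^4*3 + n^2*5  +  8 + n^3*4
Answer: F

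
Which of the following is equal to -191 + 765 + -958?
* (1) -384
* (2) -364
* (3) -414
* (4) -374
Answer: 1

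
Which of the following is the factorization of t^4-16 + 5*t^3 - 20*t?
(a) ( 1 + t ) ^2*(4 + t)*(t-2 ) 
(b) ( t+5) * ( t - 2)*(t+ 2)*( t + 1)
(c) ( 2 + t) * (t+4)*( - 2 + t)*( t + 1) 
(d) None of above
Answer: c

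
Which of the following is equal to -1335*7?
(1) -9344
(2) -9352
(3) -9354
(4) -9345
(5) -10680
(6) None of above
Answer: 4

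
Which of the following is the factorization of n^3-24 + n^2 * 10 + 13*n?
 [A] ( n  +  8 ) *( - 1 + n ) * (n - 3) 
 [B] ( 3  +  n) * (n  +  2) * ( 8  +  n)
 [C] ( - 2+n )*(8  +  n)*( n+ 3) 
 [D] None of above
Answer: D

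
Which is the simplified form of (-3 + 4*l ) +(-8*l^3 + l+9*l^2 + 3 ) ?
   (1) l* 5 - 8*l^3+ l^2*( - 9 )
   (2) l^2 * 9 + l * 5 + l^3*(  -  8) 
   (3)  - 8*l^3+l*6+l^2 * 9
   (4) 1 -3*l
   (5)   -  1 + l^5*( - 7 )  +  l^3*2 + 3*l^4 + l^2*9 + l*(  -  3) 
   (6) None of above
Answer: 2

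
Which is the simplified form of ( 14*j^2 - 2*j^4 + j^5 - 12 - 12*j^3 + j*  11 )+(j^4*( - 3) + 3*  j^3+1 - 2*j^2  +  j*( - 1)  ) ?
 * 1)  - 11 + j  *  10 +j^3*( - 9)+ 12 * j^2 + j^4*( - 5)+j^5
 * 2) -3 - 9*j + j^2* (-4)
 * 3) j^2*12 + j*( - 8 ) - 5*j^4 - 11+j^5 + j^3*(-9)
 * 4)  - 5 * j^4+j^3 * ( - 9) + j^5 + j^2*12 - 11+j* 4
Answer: 1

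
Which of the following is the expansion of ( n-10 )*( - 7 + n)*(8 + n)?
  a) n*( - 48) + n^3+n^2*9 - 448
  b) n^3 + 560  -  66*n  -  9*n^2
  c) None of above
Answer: b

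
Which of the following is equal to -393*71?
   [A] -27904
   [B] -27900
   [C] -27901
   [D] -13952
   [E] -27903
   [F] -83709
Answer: E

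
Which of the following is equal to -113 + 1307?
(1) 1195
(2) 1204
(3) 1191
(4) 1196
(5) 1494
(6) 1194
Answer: 6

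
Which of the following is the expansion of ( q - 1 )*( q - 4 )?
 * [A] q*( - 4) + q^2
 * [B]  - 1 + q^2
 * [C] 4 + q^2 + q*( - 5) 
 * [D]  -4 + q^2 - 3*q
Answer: C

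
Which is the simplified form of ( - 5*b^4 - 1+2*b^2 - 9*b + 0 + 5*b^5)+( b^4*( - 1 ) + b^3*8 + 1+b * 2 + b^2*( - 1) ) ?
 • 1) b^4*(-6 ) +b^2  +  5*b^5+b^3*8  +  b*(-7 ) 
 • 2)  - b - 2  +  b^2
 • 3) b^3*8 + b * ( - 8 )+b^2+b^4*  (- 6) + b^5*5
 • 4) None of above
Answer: 1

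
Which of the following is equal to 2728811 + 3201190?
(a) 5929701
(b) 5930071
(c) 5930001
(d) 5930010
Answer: c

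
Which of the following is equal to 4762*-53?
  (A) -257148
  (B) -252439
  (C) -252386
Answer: C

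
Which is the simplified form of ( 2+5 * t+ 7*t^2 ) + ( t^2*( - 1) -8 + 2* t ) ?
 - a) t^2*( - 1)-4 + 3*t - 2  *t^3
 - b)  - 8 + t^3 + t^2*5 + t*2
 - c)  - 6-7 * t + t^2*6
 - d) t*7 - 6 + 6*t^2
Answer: d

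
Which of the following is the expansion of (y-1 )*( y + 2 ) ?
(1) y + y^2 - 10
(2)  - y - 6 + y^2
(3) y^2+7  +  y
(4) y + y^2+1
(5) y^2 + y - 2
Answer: 5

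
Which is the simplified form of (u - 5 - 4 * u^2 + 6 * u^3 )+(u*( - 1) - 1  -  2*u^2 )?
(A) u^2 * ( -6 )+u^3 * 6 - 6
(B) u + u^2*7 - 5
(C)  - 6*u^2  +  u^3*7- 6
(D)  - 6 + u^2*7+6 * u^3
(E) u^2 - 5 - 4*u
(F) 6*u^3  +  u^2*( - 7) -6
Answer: A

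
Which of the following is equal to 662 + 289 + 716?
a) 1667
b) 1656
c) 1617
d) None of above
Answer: a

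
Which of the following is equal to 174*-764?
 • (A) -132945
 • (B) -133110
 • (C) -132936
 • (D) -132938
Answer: C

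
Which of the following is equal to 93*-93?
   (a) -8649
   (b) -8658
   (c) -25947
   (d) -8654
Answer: a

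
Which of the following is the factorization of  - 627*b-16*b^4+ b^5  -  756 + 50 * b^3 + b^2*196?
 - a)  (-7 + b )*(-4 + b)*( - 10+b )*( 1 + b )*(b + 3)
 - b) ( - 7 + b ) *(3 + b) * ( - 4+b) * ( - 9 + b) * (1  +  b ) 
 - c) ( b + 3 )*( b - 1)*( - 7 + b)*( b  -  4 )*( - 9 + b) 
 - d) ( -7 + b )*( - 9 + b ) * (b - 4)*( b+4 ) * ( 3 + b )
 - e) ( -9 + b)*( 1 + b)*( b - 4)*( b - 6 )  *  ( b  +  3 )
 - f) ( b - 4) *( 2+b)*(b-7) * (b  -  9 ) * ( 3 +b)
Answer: b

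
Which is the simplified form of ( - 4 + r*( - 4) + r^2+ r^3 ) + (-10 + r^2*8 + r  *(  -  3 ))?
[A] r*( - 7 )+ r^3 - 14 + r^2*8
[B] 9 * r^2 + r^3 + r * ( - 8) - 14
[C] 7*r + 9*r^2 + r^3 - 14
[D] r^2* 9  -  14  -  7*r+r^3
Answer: D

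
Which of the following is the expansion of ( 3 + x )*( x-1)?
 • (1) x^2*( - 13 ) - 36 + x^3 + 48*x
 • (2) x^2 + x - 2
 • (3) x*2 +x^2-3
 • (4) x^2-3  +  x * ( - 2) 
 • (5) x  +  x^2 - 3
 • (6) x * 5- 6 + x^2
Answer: 3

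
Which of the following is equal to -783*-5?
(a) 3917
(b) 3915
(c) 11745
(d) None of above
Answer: b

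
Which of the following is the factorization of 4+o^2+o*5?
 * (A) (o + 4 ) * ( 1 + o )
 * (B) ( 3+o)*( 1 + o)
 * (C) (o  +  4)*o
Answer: A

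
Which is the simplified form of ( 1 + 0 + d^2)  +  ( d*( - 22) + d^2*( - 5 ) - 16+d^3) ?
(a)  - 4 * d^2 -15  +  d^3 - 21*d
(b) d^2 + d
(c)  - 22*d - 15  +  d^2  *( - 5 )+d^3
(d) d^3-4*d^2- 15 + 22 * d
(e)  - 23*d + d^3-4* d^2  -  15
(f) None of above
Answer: f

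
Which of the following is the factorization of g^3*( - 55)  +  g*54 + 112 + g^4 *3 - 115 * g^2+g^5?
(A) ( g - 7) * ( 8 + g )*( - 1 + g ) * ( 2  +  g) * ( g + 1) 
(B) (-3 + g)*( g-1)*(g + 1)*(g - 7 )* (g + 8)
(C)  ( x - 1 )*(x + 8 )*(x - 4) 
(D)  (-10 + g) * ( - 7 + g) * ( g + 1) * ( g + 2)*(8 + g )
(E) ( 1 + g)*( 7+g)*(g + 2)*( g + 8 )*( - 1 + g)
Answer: A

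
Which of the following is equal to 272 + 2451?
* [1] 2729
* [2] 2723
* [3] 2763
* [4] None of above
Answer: 2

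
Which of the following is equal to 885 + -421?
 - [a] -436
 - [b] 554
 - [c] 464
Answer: c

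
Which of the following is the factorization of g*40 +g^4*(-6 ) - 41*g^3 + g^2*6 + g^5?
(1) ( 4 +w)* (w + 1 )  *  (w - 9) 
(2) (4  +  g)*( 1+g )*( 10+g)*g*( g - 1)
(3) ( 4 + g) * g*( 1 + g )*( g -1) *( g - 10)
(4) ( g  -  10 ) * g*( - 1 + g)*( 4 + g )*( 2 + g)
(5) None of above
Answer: 3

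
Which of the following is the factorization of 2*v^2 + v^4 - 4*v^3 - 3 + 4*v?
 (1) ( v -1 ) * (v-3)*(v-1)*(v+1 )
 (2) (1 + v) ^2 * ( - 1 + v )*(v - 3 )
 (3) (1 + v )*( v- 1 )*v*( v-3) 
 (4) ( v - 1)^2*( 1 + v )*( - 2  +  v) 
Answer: 1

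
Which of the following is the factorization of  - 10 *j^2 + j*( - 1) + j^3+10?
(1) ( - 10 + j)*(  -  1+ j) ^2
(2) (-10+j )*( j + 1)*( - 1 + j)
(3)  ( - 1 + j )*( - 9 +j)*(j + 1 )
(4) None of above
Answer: 2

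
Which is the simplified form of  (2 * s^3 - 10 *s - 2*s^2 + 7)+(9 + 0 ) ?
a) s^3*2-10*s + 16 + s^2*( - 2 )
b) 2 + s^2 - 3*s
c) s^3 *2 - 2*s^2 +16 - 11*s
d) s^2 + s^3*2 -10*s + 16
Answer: a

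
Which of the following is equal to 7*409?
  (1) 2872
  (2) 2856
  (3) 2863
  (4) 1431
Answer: 3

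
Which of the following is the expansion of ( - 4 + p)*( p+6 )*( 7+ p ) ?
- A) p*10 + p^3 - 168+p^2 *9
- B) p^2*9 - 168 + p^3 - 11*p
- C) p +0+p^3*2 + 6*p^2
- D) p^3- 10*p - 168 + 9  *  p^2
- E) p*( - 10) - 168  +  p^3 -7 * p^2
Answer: D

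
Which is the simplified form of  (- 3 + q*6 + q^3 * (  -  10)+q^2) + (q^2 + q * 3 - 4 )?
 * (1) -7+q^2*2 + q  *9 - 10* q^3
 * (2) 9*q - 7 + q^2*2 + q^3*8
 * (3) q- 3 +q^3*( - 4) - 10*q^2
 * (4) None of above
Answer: 1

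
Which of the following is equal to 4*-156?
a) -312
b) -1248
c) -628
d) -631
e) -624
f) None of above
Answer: e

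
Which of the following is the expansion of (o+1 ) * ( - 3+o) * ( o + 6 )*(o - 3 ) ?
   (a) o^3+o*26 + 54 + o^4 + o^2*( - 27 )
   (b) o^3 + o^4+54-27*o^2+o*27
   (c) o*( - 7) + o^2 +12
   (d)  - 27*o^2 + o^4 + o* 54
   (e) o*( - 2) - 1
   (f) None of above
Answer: b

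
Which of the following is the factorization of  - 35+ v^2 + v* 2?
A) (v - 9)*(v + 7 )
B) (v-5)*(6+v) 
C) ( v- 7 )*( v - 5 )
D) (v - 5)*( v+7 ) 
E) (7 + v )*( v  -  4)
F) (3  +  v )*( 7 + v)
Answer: D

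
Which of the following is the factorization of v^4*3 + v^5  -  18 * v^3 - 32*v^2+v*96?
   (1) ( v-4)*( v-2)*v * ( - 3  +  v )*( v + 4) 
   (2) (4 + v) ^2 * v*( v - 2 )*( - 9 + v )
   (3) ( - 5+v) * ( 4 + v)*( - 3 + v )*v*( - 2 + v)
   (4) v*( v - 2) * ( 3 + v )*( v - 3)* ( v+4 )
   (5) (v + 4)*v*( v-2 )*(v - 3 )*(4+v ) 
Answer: 5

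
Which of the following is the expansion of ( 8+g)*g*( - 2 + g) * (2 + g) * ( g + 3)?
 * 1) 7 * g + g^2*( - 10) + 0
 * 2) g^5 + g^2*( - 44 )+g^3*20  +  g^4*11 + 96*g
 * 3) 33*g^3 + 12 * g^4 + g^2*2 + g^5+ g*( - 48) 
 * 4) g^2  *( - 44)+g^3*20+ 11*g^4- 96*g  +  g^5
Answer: 4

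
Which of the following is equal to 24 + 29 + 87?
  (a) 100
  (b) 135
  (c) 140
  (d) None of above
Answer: c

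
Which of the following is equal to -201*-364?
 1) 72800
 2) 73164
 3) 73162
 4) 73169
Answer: 2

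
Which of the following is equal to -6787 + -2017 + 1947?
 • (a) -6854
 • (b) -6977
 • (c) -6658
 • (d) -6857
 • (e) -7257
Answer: d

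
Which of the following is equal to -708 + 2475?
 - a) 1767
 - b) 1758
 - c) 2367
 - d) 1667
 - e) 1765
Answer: a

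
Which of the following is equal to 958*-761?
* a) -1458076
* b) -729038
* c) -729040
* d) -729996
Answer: b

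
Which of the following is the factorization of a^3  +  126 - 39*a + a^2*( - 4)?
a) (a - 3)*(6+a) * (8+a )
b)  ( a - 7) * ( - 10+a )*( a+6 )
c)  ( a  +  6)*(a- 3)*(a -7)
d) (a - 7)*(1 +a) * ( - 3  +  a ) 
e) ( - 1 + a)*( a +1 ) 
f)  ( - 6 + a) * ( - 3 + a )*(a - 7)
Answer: c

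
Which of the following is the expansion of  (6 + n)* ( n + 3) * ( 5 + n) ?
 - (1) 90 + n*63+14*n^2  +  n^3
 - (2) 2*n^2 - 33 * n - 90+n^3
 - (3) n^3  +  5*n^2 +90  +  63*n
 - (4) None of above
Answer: 1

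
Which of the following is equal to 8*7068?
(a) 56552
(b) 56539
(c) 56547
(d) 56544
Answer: d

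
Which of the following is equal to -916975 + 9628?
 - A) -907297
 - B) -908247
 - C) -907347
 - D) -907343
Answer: C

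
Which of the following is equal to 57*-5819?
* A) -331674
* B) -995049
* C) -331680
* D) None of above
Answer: D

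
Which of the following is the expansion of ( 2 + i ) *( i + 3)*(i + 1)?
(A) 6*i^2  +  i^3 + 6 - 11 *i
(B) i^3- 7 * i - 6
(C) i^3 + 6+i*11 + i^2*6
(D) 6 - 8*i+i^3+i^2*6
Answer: C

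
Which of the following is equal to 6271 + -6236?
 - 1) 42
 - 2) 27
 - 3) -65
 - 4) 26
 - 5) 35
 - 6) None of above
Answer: 5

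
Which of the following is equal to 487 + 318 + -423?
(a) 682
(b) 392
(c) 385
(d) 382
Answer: d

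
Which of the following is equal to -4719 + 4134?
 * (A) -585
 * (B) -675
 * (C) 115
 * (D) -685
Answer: A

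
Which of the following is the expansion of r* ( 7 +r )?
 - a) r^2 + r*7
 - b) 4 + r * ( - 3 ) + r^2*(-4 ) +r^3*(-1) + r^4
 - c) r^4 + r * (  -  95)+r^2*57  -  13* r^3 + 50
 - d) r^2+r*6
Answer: a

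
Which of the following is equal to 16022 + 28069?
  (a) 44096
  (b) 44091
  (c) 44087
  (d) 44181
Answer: b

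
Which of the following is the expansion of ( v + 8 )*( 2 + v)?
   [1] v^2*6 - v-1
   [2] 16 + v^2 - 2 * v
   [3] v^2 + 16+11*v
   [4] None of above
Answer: 4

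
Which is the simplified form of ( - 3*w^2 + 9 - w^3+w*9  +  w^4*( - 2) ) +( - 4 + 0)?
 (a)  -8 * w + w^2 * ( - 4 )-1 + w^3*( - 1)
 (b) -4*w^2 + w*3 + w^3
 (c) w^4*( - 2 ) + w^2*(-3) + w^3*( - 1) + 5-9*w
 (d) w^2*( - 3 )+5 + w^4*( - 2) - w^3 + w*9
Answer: d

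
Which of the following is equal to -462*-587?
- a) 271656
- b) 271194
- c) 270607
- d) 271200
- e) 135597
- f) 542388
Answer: b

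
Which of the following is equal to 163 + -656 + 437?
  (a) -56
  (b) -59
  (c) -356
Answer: a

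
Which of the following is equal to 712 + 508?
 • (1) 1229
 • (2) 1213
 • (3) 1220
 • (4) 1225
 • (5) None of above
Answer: 3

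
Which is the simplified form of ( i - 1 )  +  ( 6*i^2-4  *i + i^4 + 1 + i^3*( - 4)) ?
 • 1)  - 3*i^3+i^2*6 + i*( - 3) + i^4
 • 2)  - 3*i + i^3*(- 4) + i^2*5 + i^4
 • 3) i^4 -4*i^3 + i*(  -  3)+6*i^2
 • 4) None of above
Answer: 3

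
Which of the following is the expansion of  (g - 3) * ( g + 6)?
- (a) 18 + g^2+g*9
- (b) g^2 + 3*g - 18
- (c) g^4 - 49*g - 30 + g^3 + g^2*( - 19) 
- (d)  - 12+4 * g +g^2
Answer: b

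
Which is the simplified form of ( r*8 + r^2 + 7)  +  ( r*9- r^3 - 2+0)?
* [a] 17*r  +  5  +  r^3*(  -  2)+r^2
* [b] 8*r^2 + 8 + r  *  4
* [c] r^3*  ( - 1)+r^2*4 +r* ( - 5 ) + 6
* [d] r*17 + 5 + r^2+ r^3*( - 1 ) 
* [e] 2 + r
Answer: d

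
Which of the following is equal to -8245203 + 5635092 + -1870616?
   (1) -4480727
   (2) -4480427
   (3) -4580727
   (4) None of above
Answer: 1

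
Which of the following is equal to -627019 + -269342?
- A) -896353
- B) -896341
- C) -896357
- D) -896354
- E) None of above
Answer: E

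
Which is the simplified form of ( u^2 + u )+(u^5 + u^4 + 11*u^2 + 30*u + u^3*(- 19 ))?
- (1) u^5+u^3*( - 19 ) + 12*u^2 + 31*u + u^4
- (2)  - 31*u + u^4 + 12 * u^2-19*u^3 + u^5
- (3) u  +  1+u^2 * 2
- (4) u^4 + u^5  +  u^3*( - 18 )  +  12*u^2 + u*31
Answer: 1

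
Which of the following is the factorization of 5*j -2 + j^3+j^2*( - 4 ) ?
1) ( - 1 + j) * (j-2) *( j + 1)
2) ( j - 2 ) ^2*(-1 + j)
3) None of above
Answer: 3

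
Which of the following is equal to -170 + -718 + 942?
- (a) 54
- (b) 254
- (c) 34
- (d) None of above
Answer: a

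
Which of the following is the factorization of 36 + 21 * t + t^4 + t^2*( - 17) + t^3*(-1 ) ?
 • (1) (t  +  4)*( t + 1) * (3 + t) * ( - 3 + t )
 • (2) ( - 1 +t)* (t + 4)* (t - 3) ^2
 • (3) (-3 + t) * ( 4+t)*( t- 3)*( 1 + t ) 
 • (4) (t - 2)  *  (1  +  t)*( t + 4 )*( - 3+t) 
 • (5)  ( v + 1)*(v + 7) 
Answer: 3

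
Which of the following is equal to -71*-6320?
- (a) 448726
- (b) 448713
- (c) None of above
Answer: c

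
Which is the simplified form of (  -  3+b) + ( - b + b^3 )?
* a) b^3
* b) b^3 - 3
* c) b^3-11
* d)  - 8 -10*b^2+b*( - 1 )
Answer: b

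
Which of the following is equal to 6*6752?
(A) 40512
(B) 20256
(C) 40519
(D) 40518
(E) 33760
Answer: A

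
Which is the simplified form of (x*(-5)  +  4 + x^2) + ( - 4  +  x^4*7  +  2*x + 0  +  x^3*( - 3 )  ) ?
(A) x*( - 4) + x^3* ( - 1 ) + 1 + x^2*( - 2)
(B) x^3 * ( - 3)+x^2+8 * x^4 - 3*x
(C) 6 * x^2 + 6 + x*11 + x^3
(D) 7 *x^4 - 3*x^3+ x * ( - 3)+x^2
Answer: D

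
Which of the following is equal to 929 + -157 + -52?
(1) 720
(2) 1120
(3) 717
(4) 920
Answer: 1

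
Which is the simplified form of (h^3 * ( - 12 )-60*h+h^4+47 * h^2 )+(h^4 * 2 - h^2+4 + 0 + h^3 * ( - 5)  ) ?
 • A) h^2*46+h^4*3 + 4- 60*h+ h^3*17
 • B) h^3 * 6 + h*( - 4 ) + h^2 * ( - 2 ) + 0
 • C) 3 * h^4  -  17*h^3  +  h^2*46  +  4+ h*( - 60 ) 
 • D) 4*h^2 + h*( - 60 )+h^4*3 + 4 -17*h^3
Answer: C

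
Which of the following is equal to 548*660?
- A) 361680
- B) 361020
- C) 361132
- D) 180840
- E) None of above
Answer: A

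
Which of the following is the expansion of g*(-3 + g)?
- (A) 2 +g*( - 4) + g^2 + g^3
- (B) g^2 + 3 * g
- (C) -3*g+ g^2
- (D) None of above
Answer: C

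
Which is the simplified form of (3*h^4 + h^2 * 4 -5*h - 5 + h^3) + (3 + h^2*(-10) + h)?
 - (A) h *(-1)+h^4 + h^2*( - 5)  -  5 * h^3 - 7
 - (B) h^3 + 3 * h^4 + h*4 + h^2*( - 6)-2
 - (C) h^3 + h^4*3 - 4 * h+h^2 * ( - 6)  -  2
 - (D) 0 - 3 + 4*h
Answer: C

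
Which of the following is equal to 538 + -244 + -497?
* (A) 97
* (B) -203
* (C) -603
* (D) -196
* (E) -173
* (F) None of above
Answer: B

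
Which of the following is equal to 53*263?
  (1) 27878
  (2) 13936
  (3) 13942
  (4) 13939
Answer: 4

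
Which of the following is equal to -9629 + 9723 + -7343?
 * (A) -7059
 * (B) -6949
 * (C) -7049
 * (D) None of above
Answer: D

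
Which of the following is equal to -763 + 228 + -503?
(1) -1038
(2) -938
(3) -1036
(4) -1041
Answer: 1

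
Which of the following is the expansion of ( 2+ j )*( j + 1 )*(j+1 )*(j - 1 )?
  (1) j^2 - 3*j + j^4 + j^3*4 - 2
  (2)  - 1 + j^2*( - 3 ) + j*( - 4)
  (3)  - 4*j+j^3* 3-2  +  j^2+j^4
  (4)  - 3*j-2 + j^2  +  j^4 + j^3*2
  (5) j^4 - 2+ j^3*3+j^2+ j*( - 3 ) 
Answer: 5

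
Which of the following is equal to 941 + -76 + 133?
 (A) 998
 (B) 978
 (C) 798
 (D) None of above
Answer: A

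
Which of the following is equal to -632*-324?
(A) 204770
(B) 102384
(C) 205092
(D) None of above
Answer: D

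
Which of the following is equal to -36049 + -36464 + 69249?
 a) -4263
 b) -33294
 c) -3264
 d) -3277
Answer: c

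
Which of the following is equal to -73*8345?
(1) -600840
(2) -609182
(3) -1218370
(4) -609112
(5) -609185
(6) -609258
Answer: 5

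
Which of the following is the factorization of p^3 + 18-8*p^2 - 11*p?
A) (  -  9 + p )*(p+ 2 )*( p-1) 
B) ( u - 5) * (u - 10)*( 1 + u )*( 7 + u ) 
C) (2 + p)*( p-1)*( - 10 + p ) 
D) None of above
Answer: A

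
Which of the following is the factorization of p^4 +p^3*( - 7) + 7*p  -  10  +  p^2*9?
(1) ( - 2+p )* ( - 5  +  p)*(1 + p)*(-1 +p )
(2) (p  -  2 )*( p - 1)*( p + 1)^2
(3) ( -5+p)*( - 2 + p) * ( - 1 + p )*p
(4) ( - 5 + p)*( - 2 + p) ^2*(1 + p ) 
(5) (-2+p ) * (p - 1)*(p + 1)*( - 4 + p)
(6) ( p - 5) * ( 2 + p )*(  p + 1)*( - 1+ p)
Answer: 1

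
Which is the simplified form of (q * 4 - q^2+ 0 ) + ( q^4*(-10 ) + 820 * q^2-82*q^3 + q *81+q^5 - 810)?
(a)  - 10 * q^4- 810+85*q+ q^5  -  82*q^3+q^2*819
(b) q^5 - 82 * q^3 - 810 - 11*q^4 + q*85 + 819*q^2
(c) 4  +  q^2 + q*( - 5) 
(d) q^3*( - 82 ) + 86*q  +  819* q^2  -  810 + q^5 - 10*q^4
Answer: a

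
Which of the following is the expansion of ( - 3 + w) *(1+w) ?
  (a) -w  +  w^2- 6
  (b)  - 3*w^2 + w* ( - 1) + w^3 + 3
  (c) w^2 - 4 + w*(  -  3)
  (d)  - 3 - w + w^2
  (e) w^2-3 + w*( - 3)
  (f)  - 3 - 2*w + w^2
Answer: f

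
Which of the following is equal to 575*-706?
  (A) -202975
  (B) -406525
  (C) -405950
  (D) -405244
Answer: C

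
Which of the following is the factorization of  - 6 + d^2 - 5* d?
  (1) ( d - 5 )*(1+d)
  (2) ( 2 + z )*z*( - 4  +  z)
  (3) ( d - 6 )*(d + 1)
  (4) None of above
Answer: 3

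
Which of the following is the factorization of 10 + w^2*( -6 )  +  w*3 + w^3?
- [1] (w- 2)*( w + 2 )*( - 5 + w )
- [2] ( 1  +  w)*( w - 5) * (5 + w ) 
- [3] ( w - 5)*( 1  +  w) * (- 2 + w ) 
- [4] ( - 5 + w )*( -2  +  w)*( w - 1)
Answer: 3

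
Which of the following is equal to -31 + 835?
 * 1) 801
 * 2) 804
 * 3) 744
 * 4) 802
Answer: 2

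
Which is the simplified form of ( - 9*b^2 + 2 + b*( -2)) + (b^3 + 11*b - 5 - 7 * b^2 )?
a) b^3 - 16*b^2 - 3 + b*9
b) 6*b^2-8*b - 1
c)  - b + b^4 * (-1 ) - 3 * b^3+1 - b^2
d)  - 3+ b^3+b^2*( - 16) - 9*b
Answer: a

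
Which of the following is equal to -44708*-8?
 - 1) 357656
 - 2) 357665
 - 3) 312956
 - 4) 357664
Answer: 4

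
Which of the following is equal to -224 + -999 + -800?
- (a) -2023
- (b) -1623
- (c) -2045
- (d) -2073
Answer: a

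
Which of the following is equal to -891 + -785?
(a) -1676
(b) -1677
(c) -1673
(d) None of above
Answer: a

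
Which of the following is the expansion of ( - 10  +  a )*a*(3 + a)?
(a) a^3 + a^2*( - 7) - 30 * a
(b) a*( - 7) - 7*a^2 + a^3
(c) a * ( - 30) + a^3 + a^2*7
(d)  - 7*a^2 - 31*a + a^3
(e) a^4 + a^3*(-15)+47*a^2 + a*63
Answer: a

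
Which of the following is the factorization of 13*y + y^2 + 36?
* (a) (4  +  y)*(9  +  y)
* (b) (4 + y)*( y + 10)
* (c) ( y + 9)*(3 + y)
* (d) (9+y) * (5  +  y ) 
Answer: a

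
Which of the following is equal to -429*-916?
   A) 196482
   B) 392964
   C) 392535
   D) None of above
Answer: B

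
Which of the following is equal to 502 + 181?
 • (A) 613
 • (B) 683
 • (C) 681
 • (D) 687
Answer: B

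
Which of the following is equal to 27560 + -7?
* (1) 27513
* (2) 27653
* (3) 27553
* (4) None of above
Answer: 3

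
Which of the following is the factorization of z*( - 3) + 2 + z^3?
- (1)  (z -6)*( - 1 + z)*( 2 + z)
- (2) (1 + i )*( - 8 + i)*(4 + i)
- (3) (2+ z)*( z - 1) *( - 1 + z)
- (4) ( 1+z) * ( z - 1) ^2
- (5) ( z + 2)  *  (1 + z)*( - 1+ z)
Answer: 3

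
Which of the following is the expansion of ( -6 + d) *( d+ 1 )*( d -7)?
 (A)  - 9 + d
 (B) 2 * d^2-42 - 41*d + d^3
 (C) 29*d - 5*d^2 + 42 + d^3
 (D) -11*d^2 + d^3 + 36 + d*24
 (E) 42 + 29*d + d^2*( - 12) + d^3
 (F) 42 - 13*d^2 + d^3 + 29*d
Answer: E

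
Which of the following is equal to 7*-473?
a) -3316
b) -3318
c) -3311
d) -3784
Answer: c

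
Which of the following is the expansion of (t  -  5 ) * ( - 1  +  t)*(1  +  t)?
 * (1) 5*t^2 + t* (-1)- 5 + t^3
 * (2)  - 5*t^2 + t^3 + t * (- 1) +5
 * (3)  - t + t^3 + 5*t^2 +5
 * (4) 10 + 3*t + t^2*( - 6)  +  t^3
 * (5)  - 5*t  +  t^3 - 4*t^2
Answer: 2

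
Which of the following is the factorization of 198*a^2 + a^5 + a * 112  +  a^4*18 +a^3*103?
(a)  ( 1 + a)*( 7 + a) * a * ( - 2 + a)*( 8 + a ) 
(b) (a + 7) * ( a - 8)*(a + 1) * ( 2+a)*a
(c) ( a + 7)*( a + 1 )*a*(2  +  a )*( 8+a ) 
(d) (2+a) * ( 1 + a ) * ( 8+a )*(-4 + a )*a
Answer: c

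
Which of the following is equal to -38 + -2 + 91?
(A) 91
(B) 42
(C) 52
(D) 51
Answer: D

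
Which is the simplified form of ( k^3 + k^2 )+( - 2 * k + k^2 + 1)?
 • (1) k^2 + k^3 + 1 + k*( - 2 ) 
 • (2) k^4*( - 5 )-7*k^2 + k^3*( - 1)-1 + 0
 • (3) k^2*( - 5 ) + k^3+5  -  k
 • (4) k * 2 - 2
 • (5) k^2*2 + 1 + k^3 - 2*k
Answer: 5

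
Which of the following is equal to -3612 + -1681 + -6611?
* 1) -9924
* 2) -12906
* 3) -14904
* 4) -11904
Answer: 4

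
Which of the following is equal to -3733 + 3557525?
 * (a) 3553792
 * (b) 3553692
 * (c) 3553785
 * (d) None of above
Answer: a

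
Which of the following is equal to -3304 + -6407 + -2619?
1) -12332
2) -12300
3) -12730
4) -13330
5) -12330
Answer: 5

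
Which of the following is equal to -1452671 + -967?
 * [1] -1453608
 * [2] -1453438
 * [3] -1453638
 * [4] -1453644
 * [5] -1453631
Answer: 3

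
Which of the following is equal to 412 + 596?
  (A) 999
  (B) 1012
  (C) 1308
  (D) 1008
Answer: D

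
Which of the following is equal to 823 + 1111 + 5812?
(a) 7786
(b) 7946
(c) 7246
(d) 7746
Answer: d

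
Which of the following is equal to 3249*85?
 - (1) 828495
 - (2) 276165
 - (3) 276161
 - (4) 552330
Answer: 2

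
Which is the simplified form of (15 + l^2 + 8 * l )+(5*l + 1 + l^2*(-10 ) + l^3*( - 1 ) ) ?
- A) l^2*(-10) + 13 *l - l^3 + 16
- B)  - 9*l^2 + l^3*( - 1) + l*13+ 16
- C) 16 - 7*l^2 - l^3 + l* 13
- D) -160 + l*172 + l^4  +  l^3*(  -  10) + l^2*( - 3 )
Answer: B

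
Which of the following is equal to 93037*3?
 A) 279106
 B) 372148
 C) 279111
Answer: C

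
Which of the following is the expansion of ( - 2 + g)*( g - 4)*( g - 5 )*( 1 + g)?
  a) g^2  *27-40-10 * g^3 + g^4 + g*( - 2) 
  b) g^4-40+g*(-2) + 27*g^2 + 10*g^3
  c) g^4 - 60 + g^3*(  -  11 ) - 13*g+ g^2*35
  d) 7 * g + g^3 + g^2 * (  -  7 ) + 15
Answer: a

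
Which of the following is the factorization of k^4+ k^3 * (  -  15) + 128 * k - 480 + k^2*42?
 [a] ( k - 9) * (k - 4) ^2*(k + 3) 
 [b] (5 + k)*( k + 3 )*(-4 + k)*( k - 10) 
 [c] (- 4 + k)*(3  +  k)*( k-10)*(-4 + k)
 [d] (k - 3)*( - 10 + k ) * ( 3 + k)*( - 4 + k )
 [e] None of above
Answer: c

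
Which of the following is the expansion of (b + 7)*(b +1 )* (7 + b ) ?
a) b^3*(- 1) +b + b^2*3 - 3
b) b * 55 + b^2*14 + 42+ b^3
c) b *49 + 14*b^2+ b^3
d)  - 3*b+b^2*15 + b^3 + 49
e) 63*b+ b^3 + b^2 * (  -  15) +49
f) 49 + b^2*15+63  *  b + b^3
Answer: f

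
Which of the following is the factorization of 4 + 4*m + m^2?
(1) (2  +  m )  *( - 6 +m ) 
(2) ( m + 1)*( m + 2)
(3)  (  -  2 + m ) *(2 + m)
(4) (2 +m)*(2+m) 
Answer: 4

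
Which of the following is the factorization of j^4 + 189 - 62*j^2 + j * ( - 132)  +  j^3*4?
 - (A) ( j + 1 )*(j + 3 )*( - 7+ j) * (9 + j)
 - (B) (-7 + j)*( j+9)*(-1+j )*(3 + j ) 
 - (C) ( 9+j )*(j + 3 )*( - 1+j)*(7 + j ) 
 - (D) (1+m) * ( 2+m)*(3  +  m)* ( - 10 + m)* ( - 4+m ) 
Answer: B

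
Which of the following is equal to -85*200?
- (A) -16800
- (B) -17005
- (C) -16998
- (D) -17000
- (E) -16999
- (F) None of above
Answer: D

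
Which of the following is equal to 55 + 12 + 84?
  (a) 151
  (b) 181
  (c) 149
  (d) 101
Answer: a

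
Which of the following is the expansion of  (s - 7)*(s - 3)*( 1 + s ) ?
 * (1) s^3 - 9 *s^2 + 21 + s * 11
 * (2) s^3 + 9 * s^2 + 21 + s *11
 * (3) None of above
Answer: 1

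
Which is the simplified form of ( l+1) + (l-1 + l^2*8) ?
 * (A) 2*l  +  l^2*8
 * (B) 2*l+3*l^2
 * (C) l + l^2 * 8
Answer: A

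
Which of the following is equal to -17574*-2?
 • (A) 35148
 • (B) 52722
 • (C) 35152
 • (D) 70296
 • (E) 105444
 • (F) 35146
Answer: A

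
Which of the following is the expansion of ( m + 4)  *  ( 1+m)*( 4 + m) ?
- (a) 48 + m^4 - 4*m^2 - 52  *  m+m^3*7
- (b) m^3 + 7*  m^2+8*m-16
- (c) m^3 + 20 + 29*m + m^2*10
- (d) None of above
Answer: d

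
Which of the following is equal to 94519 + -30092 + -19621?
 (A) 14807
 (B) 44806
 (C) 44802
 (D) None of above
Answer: B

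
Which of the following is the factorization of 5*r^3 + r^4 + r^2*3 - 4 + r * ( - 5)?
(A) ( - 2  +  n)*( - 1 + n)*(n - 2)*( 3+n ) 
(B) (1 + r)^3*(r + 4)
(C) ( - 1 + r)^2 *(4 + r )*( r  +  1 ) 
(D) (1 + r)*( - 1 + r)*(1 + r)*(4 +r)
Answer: D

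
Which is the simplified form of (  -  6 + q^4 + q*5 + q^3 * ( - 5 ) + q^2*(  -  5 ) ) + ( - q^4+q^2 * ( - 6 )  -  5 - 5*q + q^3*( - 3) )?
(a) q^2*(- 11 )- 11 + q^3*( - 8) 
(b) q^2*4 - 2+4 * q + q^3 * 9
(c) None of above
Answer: a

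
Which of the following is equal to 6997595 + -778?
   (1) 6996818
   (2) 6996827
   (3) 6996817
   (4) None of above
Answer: 3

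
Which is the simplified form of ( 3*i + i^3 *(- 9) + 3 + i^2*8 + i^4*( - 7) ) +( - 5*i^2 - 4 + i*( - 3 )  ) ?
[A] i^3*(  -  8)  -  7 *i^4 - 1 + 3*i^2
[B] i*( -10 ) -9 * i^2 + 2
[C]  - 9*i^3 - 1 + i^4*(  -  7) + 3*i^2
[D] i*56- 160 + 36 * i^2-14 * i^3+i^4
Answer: C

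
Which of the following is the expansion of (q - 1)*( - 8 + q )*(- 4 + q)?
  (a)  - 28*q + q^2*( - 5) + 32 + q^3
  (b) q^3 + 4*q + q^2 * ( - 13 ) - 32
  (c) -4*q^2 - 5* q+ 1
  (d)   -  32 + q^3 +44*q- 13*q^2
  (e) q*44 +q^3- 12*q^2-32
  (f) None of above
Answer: d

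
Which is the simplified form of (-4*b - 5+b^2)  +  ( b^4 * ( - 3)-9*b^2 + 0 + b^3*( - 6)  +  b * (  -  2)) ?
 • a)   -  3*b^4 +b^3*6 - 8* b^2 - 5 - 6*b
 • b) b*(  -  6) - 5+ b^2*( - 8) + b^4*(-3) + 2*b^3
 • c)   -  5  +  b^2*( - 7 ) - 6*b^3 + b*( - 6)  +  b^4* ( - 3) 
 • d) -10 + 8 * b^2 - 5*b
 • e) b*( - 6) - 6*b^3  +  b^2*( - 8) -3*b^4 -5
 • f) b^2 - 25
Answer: e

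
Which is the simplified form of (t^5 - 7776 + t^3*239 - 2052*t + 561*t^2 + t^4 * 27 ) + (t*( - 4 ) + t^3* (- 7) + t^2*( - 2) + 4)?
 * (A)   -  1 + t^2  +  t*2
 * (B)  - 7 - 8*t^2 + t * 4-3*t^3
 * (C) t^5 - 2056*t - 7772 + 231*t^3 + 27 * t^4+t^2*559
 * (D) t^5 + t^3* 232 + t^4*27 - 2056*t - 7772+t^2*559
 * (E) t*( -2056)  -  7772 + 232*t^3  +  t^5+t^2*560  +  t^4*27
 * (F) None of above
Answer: D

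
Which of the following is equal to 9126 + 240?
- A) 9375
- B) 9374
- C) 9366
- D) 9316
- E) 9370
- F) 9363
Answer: C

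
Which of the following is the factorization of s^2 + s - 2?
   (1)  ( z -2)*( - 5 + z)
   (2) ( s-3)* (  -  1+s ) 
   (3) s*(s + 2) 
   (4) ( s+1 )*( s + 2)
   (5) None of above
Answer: 5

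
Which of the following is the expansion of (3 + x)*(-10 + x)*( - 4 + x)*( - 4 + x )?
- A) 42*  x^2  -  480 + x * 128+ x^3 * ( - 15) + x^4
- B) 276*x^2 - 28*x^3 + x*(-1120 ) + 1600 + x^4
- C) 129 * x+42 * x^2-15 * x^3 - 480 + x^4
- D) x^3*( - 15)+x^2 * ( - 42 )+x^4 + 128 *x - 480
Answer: A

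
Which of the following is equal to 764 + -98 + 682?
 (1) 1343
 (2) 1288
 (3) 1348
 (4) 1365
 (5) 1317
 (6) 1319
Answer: 3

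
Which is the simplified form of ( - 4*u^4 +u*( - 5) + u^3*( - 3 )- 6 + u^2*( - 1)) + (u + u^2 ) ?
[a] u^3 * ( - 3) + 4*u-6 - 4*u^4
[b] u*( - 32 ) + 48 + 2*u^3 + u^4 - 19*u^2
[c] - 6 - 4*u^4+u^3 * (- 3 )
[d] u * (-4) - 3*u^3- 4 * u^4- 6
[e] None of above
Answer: d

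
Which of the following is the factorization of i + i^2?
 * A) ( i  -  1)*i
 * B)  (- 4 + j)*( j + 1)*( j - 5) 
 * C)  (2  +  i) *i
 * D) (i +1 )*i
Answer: D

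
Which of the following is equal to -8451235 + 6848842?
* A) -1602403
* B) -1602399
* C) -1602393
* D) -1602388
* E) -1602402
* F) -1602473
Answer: C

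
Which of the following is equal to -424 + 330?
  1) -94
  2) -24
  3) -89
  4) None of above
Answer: 1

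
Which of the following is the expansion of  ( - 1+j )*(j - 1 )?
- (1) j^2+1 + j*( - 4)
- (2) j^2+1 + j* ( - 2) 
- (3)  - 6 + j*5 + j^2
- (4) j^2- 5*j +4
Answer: 2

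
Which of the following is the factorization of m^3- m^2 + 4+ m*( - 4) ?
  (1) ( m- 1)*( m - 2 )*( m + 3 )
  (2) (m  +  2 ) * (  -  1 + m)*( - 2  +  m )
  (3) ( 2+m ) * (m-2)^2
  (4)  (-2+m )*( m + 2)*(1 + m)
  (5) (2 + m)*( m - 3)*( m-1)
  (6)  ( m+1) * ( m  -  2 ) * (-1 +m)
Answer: 2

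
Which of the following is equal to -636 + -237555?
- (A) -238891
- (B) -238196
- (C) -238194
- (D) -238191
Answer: D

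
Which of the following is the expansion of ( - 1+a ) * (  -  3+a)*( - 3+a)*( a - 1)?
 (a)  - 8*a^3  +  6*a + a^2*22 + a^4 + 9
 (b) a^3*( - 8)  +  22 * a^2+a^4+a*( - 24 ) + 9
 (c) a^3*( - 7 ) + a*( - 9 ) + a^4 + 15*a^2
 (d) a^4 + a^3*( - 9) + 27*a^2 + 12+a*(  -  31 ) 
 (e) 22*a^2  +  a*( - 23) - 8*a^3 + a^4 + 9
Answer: b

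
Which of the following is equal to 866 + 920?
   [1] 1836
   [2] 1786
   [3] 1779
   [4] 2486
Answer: 2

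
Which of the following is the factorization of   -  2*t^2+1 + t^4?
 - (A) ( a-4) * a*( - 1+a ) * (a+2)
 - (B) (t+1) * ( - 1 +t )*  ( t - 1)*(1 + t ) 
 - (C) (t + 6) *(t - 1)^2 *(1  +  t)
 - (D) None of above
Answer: B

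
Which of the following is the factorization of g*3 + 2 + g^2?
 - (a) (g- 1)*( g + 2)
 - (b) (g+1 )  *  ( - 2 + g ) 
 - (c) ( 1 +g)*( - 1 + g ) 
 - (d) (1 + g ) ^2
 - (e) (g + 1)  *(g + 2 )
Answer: e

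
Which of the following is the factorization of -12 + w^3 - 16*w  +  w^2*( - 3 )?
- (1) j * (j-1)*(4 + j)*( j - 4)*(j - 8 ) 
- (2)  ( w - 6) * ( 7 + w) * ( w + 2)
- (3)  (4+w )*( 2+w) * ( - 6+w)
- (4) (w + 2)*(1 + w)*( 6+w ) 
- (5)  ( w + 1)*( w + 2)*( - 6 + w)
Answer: 5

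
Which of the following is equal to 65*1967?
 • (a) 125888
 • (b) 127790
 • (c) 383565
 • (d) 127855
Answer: d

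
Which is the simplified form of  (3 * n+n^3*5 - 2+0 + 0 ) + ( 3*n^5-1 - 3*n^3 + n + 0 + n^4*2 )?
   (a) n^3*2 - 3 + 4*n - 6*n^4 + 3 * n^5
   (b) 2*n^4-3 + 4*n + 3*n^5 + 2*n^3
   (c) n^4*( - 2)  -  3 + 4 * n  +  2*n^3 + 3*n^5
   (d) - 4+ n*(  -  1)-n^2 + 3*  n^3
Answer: b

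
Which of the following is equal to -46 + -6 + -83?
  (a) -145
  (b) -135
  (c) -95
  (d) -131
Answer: b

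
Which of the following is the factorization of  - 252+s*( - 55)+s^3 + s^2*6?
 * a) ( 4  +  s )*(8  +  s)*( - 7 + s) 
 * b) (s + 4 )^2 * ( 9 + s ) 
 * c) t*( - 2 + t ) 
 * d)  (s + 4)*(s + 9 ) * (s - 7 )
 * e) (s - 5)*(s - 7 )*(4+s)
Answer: d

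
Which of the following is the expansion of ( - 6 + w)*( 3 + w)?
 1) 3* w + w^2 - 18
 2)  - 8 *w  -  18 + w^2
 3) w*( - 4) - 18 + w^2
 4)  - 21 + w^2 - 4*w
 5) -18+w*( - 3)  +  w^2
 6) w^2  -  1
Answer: 5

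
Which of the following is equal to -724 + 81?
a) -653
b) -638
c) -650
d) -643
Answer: d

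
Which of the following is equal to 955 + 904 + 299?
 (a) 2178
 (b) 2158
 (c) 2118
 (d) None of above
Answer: b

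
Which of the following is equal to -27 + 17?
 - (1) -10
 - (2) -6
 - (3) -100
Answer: 1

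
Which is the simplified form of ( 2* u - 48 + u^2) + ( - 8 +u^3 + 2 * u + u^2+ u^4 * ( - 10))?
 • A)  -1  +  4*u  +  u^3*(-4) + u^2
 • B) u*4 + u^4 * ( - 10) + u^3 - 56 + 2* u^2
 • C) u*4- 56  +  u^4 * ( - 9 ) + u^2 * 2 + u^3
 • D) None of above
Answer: B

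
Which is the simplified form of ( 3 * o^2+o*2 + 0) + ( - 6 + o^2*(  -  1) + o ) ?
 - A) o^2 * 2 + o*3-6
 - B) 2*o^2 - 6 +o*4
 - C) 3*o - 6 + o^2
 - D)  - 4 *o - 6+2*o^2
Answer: A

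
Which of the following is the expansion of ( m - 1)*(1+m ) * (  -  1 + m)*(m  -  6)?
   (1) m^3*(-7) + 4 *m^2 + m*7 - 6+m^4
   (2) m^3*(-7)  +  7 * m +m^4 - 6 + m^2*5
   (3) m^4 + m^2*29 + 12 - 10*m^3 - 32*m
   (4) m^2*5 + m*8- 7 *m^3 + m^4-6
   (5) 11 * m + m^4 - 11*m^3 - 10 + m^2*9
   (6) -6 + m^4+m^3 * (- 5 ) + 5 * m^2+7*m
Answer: 2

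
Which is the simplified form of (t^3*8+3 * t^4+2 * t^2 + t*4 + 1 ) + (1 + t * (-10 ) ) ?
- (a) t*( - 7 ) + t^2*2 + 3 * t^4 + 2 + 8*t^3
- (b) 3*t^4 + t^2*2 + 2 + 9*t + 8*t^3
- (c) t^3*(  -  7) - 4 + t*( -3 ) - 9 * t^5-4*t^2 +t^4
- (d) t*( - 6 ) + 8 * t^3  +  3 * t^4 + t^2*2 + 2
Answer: d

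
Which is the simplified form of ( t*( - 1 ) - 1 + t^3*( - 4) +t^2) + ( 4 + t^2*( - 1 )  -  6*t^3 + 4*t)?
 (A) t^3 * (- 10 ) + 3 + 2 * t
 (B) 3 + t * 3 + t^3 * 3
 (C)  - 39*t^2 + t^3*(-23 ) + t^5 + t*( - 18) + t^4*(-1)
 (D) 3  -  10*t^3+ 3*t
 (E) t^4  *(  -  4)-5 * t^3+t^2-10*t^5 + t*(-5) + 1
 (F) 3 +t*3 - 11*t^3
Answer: D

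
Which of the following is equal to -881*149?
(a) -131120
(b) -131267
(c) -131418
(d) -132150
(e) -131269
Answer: e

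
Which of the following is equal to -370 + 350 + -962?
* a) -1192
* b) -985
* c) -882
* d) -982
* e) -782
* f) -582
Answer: d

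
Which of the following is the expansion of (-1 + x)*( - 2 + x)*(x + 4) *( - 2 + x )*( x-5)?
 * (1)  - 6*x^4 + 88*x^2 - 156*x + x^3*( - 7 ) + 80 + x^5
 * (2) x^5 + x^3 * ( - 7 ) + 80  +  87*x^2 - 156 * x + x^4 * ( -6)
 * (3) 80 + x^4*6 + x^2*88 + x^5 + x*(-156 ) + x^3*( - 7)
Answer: 1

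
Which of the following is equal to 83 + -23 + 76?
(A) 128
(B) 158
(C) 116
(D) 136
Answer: D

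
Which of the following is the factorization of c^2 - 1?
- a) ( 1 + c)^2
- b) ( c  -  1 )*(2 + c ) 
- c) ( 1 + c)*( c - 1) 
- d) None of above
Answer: c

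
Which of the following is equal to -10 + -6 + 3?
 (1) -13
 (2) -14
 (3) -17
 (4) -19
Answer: 1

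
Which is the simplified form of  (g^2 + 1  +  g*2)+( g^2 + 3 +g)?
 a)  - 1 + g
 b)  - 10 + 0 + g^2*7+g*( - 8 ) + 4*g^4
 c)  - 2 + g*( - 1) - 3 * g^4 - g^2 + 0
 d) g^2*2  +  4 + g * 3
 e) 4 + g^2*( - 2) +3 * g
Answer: d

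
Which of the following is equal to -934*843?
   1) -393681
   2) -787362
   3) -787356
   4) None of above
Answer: 2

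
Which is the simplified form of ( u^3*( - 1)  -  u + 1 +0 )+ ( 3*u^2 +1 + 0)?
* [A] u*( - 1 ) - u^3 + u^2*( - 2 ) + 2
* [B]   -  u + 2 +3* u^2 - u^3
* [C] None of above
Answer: B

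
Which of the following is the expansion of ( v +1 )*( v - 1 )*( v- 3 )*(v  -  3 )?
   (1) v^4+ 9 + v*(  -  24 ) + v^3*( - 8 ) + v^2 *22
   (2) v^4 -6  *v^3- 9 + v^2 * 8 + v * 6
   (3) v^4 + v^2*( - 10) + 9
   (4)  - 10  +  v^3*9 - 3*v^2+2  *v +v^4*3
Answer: 2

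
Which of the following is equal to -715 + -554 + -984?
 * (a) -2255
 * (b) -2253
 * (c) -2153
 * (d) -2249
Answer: b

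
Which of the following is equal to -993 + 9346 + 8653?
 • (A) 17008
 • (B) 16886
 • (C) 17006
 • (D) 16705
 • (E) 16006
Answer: C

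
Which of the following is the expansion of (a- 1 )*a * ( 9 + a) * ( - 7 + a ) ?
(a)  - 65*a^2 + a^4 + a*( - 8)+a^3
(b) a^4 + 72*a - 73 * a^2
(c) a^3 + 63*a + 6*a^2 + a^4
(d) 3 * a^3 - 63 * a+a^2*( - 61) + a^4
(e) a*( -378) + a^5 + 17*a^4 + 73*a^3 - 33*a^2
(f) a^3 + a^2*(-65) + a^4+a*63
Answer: f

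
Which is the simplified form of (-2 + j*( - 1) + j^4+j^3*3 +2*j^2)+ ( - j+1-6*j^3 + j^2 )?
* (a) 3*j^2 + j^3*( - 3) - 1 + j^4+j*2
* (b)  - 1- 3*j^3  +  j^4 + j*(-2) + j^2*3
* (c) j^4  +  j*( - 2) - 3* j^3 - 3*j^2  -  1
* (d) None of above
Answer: b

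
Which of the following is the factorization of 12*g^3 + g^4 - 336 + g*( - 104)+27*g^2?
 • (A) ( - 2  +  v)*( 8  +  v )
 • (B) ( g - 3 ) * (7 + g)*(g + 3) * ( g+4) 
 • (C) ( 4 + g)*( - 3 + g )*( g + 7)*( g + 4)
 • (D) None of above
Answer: C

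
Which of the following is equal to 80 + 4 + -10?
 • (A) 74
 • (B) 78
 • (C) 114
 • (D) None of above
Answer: A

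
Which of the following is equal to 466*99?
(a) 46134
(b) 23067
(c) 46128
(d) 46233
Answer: a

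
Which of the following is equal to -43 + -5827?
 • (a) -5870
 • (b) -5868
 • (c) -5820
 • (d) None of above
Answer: a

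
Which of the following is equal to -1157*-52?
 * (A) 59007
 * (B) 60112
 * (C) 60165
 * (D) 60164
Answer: D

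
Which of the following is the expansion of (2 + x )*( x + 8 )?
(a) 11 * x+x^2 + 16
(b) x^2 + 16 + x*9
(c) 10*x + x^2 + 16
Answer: c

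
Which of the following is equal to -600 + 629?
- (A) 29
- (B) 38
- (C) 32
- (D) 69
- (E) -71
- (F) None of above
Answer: A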